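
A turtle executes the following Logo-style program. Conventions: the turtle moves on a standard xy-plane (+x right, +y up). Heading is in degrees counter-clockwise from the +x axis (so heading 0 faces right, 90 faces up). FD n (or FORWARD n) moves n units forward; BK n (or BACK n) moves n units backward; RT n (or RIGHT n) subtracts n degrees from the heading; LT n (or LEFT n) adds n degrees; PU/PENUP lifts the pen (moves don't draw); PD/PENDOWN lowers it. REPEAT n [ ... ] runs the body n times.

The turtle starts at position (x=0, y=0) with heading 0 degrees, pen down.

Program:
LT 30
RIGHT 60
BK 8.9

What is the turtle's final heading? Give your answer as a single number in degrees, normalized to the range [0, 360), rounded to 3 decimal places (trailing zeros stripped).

Executing turtle program step by step:
Start: pos=(0,0), heading=0, pen down
LT 30: heading 0 -> 30
RT 60: heading 30 -> 330
BK 8.9: (0,0) -> (-7.708,4.45) [heading=330, draw]
Final: pos=(-7.708,4.45), heading=330, 1 segment(s) drawn

Answer: 330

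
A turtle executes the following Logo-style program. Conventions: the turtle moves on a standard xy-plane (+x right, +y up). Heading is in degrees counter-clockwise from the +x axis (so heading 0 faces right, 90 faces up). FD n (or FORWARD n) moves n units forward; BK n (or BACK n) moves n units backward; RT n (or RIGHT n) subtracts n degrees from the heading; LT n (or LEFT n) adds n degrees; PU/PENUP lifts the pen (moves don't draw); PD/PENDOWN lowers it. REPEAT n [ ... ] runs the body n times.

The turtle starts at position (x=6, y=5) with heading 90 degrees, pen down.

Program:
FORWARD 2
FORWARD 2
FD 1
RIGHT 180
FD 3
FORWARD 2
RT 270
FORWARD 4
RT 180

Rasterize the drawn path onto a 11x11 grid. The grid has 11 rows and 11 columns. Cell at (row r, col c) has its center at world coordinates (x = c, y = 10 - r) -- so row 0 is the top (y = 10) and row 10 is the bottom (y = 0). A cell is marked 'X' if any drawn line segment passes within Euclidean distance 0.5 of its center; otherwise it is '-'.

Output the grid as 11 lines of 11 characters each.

Answer: ------X----
------X----
------X----
------X----
------X----
------XXXXX
-----------
-----------
-----------
-----------
-----------

Derivation:
Segment 0: (6,5) -> (6,7)
Segment 1: (6,7) -> (6,9)
Segment 2: (6,9) -> (6,10)
Segment 3: (6,10) -> (6,7)
Segment 4: (6,7) -> (6,5)
Segment 5: (6,5) -> (10,5)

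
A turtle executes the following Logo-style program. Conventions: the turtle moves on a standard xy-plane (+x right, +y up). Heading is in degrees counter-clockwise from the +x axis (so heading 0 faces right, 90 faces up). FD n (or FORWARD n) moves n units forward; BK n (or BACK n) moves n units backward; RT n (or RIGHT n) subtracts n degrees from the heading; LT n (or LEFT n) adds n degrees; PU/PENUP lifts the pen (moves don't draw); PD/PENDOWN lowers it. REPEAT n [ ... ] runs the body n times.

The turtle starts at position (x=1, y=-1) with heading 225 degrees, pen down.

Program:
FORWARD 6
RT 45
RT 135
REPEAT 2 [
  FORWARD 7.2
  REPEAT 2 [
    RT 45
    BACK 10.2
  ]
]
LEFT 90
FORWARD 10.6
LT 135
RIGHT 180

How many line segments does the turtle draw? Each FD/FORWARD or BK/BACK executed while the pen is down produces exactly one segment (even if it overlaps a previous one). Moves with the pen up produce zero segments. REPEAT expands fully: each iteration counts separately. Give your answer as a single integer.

Answer: 8

Derivation:
Executing turtle program step by step:
Start: pos=(1,-1), heading=225, pen down
FD 6: (1,-1) -> (-3.243,-5.243) [heading=225, draw]
RT 45: heading 225 -> 180
RT 135: heading 180 -> 45
REPEAT 2 [
  -- iteration 1/2 --
  FD 7.2: (-3.243,-5.243) -> (1.849,-0.151) [heading=45, draw]
  REPEAT 2 [
    -- iteration 1/2 --
    RT 45: heading 45 -> 0
    BK 10.2: (1.849,-0.151) -> (-8.351,-0.151) [heading=0, draw]
    -- iteration 2/2 --
    RT 45: heading 0 -> 315
    BK 10.2: (-8.351,-0.151) -> (-15.564,7.061) [heading=315, draw]
  ]
  -- iteration 2/2 --
  FD 7.2: (-15.564,7.061) -> (-10.473,1.97) [heading=315, draw]
  REPEAT 2 [
    -- iteration 1/2 --
    RT 45: heading 315 -> 270
    BK 10.2: (-10.473,1.97) -> (-10.473,12.17) [heading=270, draw]
    -- iteration 2/2 --
    RT 45: heading 270 -> 225
    BK 10.2: (-10.473,12.17) -> (-3.26,19.382) [heading=225, draw]
  ]
]
LT 90: heading 225 -> 315
FD 10.6: (-3.26,19.382) -> (4.235,11.887) [heading=315, draw]
LT 135: heading 315 -> 90
RT 180: heading 90 -> 270
Final: pos=(4.235,11.887), heading=270, 8 segment(s) drawn
Segments drawn: 8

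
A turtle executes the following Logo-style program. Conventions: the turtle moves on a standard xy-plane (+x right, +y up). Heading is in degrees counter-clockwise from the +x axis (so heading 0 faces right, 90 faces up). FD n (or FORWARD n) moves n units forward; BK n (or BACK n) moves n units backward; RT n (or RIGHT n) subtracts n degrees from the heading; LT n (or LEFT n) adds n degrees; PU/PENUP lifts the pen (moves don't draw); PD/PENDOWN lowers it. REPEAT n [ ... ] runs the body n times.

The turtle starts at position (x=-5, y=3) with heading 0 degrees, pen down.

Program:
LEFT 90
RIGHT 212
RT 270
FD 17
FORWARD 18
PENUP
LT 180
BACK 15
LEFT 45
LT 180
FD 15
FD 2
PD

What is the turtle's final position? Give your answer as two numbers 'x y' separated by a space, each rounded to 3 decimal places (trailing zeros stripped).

Executing turtle program step by step:
Start: pos=(-5,3), heading=0, pen down
LT 90: heading 0 -> 90
RT 212: heading 90 -> 238
RT 270: heading 238 -> 328
FD 17: (-5,3) -> (9.417,-6.009) [heading=328, draw]
FD 18: (9.417,-6.009) -> (24.682,-15.547) [heading=328, draw]
PU: pen up
LT 180: heading 328 -> 148
BK 15: (24.682,-15.547) -> (37.402,-23.496) [heading=148, move]
LT 45: heading 148 -> 193
LT 180: heading 193 -> 13
FD 15: (37.402,-23.496) -> (52.018,-20.122) [heading=13, move]
FD 2: (52.018,-20.122) -> (53.967,-19.672) [heading=13, move]
PD: pen down
Final: pos=(53.967,-19.672), heading=13, 2 segment(s) drawn

Answer: 53.967 -19.672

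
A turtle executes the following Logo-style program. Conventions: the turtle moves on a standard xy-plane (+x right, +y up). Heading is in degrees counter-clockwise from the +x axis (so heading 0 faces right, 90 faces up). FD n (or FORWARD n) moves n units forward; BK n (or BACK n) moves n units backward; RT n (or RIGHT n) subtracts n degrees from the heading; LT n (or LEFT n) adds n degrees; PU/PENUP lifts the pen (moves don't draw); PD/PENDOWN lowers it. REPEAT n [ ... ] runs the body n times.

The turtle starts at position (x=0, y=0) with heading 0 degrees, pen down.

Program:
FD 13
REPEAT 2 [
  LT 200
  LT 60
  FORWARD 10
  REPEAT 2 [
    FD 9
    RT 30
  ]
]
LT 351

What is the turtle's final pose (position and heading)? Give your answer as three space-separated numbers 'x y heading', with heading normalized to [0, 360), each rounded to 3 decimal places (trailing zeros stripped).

Answer: 3.694 1.563 31

Derivation:
Executing turtle program step by step:
Start: pos=(0,0), heading=0, pen down
FD 13: (0,0) -> (13,0) [heading=0, draw]
REPEAT 2 [
  -- iteration 1/2 --
  LT 200: heading 0 -> 200
  LT 60: heading 200 -> 260
  FD 10: (13,0) -> (11.264,-9.848) [heading=260, draw]
  REPEAT 2 [
    -- iteration 1/2 --
    FD 9: (11.264,-9.848) -> (9.701,-18.711) [heading=260, draw]
    RT 30: heading 260 -> 230
    -- iteration 2/2 --
    FD 9: (9.701,-18.711) -> (3.916,-25.606) [heading=230, draw]
    RT 30: heading 230 -> 200
  ]
  -- iteration 2/2 --
  LT 200: heading 200 -> 40
  LT 60: heading 40 -> 100
  FD 10: (3.916,-25.606) -> (2.179,-15.758) [heading=100, draw]
  REPEAT 2 [
    -- iteration 1/2 --
    FD 9: (2.179,-15.758) -> (0.616,-6.894) [heading=100, draw]
    RT 30: heading 100 -> 70
    -- iteration 2/2 --
    FD 9: (0.616,-6.894) -> (3.694,1.563) [heading=70, draw]
    RT 30: heading 70 -> 40
  ]
]
LT 351: heading 40 -> 31
Final: pos=(3.694,1.563), heading=31, 7 segment(s) drawn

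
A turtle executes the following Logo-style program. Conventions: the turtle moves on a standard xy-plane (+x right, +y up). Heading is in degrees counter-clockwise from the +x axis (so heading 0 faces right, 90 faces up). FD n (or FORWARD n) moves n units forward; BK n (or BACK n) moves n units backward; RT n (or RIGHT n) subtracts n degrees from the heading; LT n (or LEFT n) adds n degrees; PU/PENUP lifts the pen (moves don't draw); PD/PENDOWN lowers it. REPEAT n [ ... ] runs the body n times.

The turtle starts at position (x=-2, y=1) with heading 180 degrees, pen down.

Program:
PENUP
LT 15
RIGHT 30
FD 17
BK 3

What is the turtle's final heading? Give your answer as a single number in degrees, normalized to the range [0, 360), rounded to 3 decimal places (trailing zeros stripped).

Answer: 165

Derivation:
Executing turtle program step by step:
Start: pos=(-2,1), heading=180, pen down
PU: pen up
LT 15: heading 180 -> 195
RT 30: heading 195 -> 165
FD 17: (-2,1) -> (-18.421,5.4) [heading=165, move]
BK 3: (-18.421,5.4) -> (-15.523,4.623) [heading=165, move]
Final: pos=(-15.523,4.623), heading=165, 0 segment(s) drawn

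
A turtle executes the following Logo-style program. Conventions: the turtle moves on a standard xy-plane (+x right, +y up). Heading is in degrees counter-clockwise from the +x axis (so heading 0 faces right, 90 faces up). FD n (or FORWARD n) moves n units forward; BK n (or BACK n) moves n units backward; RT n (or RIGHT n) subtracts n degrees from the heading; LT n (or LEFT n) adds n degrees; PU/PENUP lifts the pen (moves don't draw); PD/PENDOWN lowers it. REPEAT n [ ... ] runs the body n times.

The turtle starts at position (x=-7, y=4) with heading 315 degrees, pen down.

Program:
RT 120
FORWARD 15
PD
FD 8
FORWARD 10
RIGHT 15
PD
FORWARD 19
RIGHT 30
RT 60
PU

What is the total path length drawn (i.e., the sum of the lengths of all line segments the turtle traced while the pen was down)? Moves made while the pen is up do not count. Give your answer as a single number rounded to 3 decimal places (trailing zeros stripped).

Executing turtle program step by step:
Start: pos=(-7,4), heading=315, pen down
RT 120: heading 315 -> 195
FD 15: (-7,4) -> (-21.489,0.118) [heading=195, draw]
PD: pen down
FD 8: (-21.489,0.118) -> (-29.216,-1.953) [heading=195, draw]
FD 10: (-29.216,-1.953) -> (-38.876,-4.541) [heading=195, draw]
RT 15: heading 195 -> 180
PD: pen down
FD 19: (-38.876,-4.541) -> (-57.876,-4.541) [heading=180, draw]
RT 30: heading 180 -> 150
RT 60: heading 150 -> 90
PU: pen up
Final: pos=(-57.876,-4.541), heading=90, 4 segment(s) drawn

Segment lengths:
  seg 1: (-7,4) -> (-21.489,0.118), length = 15
  seg 2: (-21.489,0.118) -> (-29.216,-1.953), length = 8
  seg 3: (-29.216,-1.953) -> (-38.876,-4.541), length = 10
  seg 4: (-38.876,-4.541) -> (-57.876,-4.541), length = 19
Total = 52

Answer: 52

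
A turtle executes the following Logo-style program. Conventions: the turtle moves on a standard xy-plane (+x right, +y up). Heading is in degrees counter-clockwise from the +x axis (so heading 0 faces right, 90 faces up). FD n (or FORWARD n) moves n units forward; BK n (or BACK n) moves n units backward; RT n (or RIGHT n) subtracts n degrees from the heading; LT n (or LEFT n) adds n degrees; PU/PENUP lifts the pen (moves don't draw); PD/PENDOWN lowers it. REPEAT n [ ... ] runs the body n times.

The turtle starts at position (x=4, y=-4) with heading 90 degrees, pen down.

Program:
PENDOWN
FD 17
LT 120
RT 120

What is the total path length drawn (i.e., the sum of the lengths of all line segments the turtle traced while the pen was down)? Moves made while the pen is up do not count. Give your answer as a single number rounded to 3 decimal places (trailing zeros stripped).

Answer: 17

Derivation:
Executing turtle program step by step:
Start: pos=(4,-4), heading=90, pen down
PD: pen down
FD 17: (4,-4) -> (4,13) [heading=90, draw]
LT 120: heading 90 -> 210
RT 120: heading 210 -> 90
Final: pos=(4,13), heading=90, 1 segment(s) drawn

Segment lengths:
  seg 1: (4,-4) -> (4,13), length = 17
Total = 17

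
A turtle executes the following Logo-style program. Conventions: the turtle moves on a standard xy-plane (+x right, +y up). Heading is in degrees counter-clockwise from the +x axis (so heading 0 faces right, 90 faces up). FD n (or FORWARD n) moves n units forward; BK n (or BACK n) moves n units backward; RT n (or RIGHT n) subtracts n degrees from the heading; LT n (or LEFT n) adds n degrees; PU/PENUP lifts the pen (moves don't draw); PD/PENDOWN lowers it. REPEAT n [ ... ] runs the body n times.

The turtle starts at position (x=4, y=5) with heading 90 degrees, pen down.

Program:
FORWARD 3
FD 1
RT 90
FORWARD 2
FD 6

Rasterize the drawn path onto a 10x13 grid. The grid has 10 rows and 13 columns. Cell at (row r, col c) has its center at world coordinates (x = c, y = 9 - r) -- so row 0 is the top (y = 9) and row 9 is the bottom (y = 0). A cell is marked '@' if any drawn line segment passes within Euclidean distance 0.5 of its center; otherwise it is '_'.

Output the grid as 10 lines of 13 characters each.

Segment 0: (4,5) -> (4,8)
Segment 1: (4,8) -> (4,9)
Segment 2: (4,9) -> (6,9)
Segment 3: (6,9) -> (12,9)

Answer: ____@@@@@@@@@
____@________
____@________
____@________
____@________
_____________
_____________
_____________
_____________
_____________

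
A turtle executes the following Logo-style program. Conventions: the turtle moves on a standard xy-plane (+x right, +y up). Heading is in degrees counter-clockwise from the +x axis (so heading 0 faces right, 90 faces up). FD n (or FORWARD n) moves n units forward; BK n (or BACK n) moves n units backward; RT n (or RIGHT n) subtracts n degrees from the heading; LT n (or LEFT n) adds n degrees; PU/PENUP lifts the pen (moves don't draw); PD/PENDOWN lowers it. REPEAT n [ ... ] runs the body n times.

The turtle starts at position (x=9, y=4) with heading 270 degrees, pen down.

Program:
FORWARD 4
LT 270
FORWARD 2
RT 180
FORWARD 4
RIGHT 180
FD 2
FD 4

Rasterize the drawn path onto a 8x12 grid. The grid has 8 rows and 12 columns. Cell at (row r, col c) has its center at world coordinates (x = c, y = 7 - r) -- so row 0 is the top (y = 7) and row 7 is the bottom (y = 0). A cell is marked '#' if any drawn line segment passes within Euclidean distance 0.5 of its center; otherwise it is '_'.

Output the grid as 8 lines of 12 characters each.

Answer: ____________
____________
____________
_________#__
_________#__
_________#__
_________#__
_____#######

Derivation:
Segment 0: (9,4) -> (9,0)
Segment 1: (9,0) -> (7,0)
Segment 2: (7,0) -> (11,-0)
Segment 3: (11,-0) -> (9,-0)
Segment 4: (9,-0) -> (5,0)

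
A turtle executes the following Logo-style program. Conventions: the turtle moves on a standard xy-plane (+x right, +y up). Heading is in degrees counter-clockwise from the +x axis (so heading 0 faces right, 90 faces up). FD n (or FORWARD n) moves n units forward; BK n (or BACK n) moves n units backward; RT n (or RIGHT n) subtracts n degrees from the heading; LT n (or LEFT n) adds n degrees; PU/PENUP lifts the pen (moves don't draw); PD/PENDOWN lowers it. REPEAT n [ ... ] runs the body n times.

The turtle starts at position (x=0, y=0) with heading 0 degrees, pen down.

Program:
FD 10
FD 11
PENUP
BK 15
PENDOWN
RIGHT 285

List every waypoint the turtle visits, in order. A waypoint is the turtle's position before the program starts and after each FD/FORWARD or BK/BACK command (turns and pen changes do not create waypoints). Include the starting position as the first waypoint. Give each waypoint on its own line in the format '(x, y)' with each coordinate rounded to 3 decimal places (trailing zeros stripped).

Answer: (0, 0)
(10, 0)
(21, 0)
(6, 0)

Derivation:
Executing turtle program step by step:
Start: pos=(0,0), heading=0, pen down
FD 10: (0,0) -> (10,0) [heading=0, draw]
FD 11: (10,0) -> (21,0) [heading=0, draw]
PU: pen up
BK 15: (21,0) -> (6,0) [heading=0, move]
PD: pen down
RT 285: heading 0 -> 75
Final: pos=(6,0), heading=75, 2 segment(s) drawn
Waypoints (4 total):
(0, 0)
(10, 0)
(21, 0)
(6, 0)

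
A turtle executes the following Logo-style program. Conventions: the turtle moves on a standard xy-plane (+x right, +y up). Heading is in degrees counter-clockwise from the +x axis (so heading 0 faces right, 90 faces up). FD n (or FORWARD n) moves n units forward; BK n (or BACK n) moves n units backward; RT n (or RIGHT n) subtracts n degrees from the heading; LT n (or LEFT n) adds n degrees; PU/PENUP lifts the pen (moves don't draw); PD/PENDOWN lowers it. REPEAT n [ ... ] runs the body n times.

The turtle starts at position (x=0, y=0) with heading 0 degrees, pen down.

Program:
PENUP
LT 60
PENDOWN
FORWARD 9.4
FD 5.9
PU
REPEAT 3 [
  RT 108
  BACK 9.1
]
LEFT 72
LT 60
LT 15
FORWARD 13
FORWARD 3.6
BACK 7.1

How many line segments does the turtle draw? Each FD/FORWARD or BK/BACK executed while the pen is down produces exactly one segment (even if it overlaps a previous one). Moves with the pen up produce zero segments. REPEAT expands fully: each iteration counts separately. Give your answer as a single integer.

Executing turtle program step by step:
Start: pos=(0,0), heading=0, pen down
PU: pen up
LT 60: heading 0 -> 60
PD: pen down
FD 9.4: (0,0) -> (4.7,8.141) [heading=60, draw]
FD 5.9: (4.7,8.141) -> (7.65,13.25) [heading=60, draw]
PU: pen up
REPEAT 3 [
  -- iteration 1/3 --
  RT 108: heading 60 -> 312
  BK 9.1: (7.65,13.25) -> (1.561,20.013) [heading=312, move]
  -- iteration 2/3 --
  RT 108: heading 312 -> 204
  BK 9.1: (1.561,20.013) -> (9.874,23.714) [heading=204, move]
  -- iteration 3/3 --
  RT 108: heading 204 -> 96
  BK 9.1: (9.874,23.714) -> (10.825,14.664) [heading=96, move]
]
LT 72: heading 96 -> 168
LT 60: heading 168 -> 228
LT 15: heading 228 -> 243
FD 13: (10.825,14.664) -> (4.924,3.081) [heading=243, move]
FD 3.6: (4.924,3.081) -> (3.289,-0.127) [heading=243, move]
BK 7.1: (3.289,-0.127) -> (6.512,6.199) [heading=243, move]
Final: pos=(6.512,6.199), heading=243, 2 segment(s) drawn
Segments drawn: 2

Answer: 2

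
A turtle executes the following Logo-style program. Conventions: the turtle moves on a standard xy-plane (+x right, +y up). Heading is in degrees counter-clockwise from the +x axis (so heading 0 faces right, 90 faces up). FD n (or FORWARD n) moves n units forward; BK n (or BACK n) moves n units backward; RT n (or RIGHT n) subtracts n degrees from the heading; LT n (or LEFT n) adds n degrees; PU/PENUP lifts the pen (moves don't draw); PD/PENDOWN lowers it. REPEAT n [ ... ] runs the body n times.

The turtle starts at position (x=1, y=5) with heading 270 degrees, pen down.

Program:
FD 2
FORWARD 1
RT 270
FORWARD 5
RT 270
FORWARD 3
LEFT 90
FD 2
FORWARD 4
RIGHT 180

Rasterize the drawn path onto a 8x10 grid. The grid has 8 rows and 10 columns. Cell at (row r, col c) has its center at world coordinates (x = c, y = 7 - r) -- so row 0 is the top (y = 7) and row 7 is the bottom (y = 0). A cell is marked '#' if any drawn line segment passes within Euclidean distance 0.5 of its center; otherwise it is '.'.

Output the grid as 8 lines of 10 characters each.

Segment 0: (1,5) -> (1,3)
Segment 1: (1,3) -> (1,2)
Segment 2: (1,2) -> (6,2)
Segment 3: (6,2) -> (6,5)
Segment 4: (6,5) -> (4,5)
Segment 5: (4,5) -> (-0,5)

Answer: ..........
..........
#######...
.#....#...
.#....#...
.######...
..........
..........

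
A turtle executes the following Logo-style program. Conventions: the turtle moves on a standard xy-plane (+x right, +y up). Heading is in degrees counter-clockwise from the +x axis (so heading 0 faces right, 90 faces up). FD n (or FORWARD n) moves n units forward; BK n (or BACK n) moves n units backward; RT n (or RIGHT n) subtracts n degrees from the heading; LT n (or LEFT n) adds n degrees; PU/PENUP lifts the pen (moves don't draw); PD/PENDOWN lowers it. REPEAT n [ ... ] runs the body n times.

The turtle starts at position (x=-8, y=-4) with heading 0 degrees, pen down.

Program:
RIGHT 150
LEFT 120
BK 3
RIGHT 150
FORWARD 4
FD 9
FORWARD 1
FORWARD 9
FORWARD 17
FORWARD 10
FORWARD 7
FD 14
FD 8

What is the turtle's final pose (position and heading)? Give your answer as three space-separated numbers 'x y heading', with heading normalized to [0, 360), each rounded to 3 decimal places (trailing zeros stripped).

Answer: -89.598 -2.5 180

Derivation:
Executing turtle program step by step:
Start: pos=(-8,-4), heading=0, pen down
RT 150: heading 0 -> 210
LT 120: heading 210 -> 330
BK 3: (-8,-4) -> (-10.598,-2.5) [heading=330, draw]
RT 150: heading 330 -> 180
FD 4: (-10.598,-2.5) -> (-14.598,-2.5) [heading=180, draw]
FD 9: (-14.598,-2.5) -> (-23.598,-2.5) [heading=180, draw]
FD 1: (-23.598,-2.5) -> (-24.598,-2.5) [heading=180, draw]
FD 9: (-24.598,-2.5) -> (-33.598,-2.5) [heading=180, draw]
FD 17: (-33.598,-2.5) -> (-50.598,-2.5) [heading=180, draw]
FD 10: (-50.598,-2.5) -> (-60.598,-2.5) [heading=180, draw]
FD 7: (-60.598,-2.5) -> (-67.598,-2.5) [heading=180, draw]
FD 14: (-67.598,-2.5) -> (-81.598,-2.5) [heading=180, draw]
FD 8: (-81.598,-2.5) -> (-89.598,-2.5) [heading=180, draw]
Final: pos=(-89.598,-2.5), heading=180, 10 segment(s) drawn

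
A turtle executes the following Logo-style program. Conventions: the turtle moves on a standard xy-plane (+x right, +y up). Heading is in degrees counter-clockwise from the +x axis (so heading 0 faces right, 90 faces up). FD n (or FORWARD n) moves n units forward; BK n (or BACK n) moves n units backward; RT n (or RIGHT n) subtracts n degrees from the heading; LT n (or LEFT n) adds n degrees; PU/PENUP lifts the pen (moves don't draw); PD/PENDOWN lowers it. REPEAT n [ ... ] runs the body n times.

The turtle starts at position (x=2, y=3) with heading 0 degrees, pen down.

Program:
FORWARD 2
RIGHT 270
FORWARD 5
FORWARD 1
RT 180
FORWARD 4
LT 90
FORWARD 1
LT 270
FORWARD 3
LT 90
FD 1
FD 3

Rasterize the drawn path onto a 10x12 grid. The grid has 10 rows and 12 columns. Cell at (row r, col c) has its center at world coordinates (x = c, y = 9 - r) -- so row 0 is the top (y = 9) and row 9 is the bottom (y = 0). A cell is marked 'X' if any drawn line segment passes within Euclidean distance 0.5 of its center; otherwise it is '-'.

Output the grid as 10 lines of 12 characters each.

Segment 0: (2,3) -> (4,3)
Segment 1: (4,3) -> (4,8)
Segment 2: (4,8) -> (4,9)
Segment 3: (4,9) -> (4,5)
Segment 4: (4,5) -> (5,5)
Segment 5: (5,5) -> (5,2)
Segment 6: (5,2) -> (6,2)
Segment 7: (6,2) -> (9,2)

Answer: ----X-------
----X-------
----X-------
----X-------
----XX------
----XX------
--XXXX------
-----XXXXX--
------------
------------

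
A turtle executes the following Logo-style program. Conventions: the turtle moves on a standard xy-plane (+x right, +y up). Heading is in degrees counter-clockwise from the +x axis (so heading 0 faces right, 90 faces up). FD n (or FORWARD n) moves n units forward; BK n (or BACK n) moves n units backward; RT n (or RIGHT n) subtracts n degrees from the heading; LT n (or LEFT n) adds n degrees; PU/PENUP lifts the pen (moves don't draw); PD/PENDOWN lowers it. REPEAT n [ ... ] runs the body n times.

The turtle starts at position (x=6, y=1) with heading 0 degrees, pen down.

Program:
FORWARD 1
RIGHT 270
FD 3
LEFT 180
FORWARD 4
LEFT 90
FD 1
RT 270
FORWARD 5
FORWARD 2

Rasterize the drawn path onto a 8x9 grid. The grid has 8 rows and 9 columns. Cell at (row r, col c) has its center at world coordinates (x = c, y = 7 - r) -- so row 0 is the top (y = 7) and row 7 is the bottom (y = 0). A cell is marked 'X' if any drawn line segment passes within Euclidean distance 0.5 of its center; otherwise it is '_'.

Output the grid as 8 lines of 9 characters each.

Answer: ________X
________X
________X
_______XX
_______XX
_______XX
______XXX
_______XX

Derivation:
Segment 0: (6,1) -> (7,1)
Segment 1: (7,1) -> (7,4)
Segment 2: (7,4) -> (7,0)
Segment 3: (7,0) -> (8,0)
Segment 4: (8,0) -> (8,5)
Segment 5: (8,5) -> (8,7)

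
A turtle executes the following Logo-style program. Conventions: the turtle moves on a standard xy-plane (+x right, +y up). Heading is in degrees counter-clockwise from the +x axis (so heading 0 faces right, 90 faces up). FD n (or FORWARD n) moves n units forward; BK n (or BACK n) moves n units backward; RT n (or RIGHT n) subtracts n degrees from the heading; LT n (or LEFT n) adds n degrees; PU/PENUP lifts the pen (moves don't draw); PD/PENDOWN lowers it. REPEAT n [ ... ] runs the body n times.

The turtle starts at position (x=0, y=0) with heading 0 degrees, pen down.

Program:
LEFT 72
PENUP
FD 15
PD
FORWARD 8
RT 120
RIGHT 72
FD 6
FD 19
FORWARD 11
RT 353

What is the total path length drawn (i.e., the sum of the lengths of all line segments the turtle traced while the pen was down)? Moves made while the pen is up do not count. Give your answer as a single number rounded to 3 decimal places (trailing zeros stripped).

Answer: 44

Derivation:
Executing turtle program step by step:
Start: pos=(0,0), heading=0, pen down
LT 72: heading 0 -> 72
PU: pen up
FD 15: (0,0) -> (4.635,14.266) [heading=72, move]
PD: pen down
FD 8: (4.635,14.266) -> (7.107,21.874) [heading=72, draw]
RT 120: heading 72 -> 312
RT 72: heading 312 -> 240
FD 6: (7.107,21.874) -> (4.107,16.678) [heading=240, draw]
FD 19: (4.107,16.678) -> (-5.393,0.224) [heading=240, draw]
FD 11: (-5.393,0.224) -> (-10.893,-9.303) [heading=240, draw]
RT 353: heading 240 -> 247
Final: pos=(-10.893,-9.303), heading=247, 4 segment(s) drawn

Segment lengths:
  seg 1: (4.635,14.266) -> (7.107,21.874), length = 8
  seg 2: (7.107,21.874) -> (4.107,16.678), length = 6
  seg 3: (4.107,16.678) -> (-5.393,0.224), length = 19
  seg 4: (-5.393,0.224) -> (-10.893,-9.303), length = 11
Total = 44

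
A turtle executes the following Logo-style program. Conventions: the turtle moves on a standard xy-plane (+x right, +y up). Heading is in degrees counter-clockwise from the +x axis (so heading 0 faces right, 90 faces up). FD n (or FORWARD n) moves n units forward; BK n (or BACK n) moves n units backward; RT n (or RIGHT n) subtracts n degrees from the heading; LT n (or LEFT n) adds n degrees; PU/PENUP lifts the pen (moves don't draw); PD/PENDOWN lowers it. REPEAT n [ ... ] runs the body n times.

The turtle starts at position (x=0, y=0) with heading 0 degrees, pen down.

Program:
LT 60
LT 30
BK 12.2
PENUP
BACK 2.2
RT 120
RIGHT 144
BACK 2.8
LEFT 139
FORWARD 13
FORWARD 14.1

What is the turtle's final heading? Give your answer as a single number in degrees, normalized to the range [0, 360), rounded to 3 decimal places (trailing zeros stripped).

Executing turtle program step by step:
Start: pos=(0,0), heading=0, pen down
LT 60: heading 0 -> 60
LT 30: heading 60 -> 90
BK 12.2: (0,0) -> (0,-12.2) [heading=90, draw]
PU: pen up
BK 2.2: (0,-12.2) -> (0,-14.4) [heading=90, move]
RT 120: heading 90 -> 330
RT 144: heading 330 -> 186
BK 2.8: (0,-14.4) -> (2.785,-14.107) [heading=186, move]
LT 139: heading 186 -> 325
FD 13: (2.785,-14.107) -> (13.434,-21.564) [heading=325, move]
FD 14.1: (13.434,-21.564) -> (24.984,-29.651) [heading=325, move]
Final: pos=(24.984,-29.651), heading=325, 1 segment(s) drawn

Answer: 325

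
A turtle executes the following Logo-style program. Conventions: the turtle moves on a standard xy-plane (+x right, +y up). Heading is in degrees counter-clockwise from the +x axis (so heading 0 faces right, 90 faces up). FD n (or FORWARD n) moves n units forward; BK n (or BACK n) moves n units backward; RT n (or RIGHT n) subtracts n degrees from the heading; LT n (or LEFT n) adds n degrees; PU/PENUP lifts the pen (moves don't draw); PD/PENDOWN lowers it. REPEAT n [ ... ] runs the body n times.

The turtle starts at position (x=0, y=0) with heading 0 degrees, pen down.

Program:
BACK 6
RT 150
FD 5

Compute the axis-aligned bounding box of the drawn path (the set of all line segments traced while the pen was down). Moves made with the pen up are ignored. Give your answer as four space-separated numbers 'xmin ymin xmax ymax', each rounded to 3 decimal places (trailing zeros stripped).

Answer: -10.33 -2.5 0 0

Derivation:
Executing turtle program step by step:
Start: pos=(0,0), heading=0, pen down
BK 6: (0,0) -> (-6,0) [heading=0, draw]
RT 150: heading 0 -> 210
FD 5: (-6,0) -> (-10.33,-2.5) [heading=210, draw]
Final: pos=(-10.33,-2.5), heading=210, 2 segment(s) drawn

Segment endpoints: x in {-10.33, -6, 0}, y in {-2.5, 0}
xmin=-10.33, ymin=-2.5, xmax=0, ymax=0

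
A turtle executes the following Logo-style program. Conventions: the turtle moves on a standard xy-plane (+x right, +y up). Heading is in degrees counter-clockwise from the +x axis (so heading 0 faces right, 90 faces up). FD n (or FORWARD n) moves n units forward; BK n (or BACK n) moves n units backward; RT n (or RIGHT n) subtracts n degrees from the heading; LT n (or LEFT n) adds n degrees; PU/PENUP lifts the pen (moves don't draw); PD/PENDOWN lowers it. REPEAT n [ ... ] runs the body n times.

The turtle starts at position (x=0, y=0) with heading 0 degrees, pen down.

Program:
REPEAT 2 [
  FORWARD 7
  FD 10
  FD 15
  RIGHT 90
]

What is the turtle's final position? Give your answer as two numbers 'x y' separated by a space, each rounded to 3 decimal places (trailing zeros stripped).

Executing turtle program step by step:
Start: pos=(0,0), heading=0, pen down
REPEAT 2 [
  -- iteration 1/2 --
  FD 7: (0,0) -> (7,0) [heading=0, draw]
  FD 10: (7,0) -> (17,0) [heading=0, draw]
  FD 15: (17,0) -> (32,0) [heading=0, draw]
  RT 90: heading 0 -> 270
  -- iteration 2/2 --
  FD 7: (32,0) -> (32,-7) [heading=270, draw]
  FD 10: (32,-7) -> (32,-17) [heading=270, draw]
  FD 15: (32,-17) -> (32,-32) [heading=270, draw]
  RT 90: heading 270 -> 180
]
Final: pos=(32,-32), heading=180, 6 segment(s) drawn

Answer: 32 -32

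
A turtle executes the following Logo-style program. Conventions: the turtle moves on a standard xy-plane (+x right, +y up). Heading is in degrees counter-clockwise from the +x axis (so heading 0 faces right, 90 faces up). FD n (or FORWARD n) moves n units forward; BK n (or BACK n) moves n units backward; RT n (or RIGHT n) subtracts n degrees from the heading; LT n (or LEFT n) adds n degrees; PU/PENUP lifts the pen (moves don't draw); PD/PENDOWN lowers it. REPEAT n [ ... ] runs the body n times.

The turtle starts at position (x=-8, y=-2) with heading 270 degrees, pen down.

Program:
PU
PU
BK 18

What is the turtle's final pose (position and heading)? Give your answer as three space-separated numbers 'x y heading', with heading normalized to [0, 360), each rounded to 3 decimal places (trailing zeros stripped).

Executing turtle program step by step:
Start: pos=(-8,-2), heading=270, pen down
PU: pen up
PU: pen up
BK 18: (-8,-2) -> (-8,16) [heading=270, move]
Final: pos=(-8,16), heading=270, 0 segment(s) drawn

Answer: -8 16 270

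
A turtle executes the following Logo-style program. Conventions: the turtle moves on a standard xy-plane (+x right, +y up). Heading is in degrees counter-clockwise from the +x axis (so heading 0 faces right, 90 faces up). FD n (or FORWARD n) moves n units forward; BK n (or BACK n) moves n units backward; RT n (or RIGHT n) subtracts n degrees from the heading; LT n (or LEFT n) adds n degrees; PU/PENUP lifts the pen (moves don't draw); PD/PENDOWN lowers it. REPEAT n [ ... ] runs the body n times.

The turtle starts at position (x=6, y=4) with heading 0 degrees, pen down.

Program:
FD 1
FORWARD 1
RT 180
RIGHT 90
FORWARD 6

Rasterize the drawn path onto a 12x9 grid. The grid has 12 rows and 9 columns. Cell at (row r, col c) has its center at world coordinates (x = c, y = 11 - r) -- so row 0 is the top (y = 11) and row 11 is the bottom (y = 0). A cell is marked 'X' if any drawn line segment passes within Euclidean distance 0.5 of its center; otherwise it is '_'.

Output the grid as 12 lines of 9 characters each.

Answer: _________
________X
________X
________X
________X
________X
________X
______XXX
_________
_________
_________
_________

Derivation:
Segment 0: (6,4) -> (7,4)
Segment 1: (7,4) -> (8,4)
Segment 2: (8,4) -> (8,10)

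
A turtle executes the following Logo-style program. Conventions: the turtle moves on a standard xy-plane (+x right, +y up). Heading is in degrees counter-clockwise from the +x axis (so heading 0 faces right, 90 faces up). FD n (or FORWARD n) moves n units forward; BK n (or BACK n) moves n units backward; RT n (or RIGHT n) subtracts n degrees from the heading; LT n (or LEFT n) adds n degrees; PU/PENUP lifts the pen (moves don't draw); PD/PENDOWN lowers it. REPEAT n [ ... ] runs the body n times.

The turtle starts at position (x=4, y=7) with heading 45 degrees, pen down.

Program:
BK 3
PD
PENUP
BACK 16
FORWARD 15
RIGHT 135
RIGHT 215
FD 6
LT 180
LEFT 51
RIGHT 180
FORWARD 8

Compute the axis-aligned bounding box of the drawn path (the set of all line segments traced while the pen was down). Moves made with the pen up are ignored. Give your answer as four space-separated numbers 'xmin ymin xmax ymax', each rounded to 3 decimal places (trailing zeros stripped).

Executing turtle program step by step:
Start: pos=(4,7), heading=45, pen down
BK 3: (4,7) -> (1.879,4.879) [heading=45, draw]
PD: pen down
PU: pen up
BK 16: (1.879,4.879) -> (-9.435,-6.435) [heading=45, move]
FD 15: (-9.435,-6.435) -> (1.172,4.172) [heading=45, move]
RT 135: heading 45 -> 270
RT 215: heading 270 -> 55
FD 6: (1.172,4.172) -> (4.613,9.086) [heading=55, move]
LT 180: heading 55 -> 235
LT 51: heading 235 -> 286
RT 180: heading 286 -> 106
FD 8: (4.613,9.086) -> (2.408,16.777) [heading=106, move]
Final: pos=(2.408,16.777), heading=106, 1 segment(s) drawn

Segment endpoints: x in {1.879, 4}, y in {4.879, 7}
xmin=1.879, ymin=4.879, xmax=4, ymax=7

Answer: 1.879 4.879 4 7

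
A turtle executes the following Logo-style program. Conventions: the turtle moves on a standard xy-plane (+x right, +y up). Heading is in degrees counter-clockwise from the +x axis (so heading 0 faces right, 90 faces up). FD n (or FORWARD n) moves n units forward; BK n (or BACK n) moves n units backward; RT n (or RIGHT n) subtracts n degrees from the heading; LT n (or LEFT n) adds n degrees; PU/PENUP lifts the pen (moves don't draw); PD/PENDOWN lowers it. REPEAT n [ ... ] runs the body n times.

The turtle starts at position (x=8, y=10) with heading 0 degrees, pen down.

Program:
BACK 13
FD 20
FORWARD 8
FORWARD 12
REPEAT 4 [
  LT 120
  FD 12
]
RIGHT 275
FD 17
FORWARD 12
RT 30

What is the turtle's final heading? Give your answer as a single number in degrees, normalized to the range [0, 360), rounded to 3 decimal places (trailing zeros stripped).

Executing turtle program step by step:
Start: pos=(8,10), heading=0, pen down
BK 13: (8,10) -> (-5,10) [heading=0, draw]
FD 20: (-5,10) -> (15,10) [heading=0, draw]
FD 8: (15,10) -> (23,10) [heading=0, draw]
FD 12: (23,10) -> (35,10) [heading=0, draw]
REPEAT 4 [
  -- iteration 1/4 --
  LT 120: heading 0 -> 120
  FD 12: (35,10) -> (29,20.392) [heading=120, draw]
  -- iteration 2/4 --
  LT 120: heading 120 -> 240
  FD 12: (29,20.392) -> (23,10) [heading=240, draw]
  -- iteration 3/4 --
  LT 120: heading 240 -> 0
  FD 12: (23,10) -> (35,10) [heading=0, draw]
  -- iteration 4/4 --
  LT 120: heading 0 -> 120
  FD 12: (35,10) -> (29,20.392) [heading=120, draw]
]
RT 275: heading 120 -> 205
FD 17: (29,20.392) -> (13.593,13.208) [heading=205, draw]
FD 12: (13.593,13.208) -> (2.717,8.136) [heading=205, draw]
RT 30: heading 205 -> 175
Final: pos=(2.717,8.136), heading=175, 10 segment(s) drawn

Answer: 175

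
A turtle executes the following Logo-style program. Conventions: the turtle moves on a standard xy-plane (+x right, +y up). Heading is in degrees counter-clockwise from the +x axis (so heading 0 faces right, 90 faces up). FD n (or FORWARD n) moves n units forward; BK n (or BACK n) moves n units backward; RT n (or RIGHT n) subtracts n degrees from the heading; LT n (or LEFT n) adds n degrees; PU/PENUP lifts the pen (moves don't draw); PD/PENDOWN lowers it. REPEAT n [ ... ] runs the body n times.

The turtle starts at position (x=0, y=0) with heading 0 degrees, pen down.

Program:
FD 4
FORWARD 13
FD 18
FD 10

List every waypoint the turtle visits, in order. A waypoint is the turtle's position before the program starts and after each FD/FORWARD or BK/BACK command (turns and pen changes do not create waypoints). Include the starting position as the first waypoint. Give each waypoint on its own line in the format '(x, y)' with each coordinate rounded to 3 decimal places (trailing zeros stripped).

Executing turtle program step by step:
Start: pos=(0,0), heading=0, pen down
FD 4: (0,0) -> (4,0) [heading=0, draw]
FD 13: (4,0) -> (17,0) [heading=0, draw]
FD 18: (17,0) -> (35,0) [heading=0, draw]
FD 10: (35,0) -> (45,0) [heading=0, draw]
Final: pos=(45,0), heading=0, 4 segment(s) drawn
Waypoints (5 total):
(0, 0)
(4, 0)
(17, 0)
(35, 0)
(45, 0)

Answer: (0, 0)
(4, 0)
(17, 0)
(35, 0)
(45, 0)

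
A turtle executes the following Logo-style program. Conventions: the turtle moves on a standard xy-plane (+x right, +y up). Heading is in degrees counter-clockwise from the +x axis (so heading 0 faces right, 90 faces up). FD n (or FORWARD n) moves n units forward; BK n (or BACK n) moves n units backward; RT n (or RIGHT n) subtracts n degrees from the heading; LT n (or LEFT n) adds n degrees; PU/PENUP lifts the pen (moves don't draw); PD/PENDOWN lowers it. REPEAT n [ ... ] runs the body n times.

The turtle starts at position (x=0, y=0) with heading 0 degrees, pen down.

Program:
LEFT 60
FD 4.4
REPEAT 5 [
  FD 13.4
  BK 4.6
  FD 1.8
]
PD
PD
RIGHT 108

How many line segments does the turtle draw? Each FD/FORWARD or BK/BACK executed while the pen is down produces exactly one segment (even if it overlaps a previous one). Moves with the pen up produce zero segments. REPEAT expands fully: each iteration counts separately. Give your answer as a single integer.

Answer: 16

Derivation:
Executing turtle program step by step:
Start: pos=(0,0), heading=0, pen down
LT 60: heading 0 -> 60
FD 4.4: (0,0) -> (2.2,3.811) [heading=60, draw]
REPEAT 5 [
  -- iteration 1/5 --
  FD 13.4: (2.2,3.811) -> (8.9,15.415) [heading=60, draw]
  BK 4.6: (8.9,15.415) -> (6.6,11.432) [heading=60, draw]
  FD 1.8: (6.6,11.432) -> (7.5,12.99) [heading=60, draw]
  -- iteration 2/5 --
  FD 13.4: (7.5,12.99) -> (14.2,24.595) [heading=60, draw]
  BK 4.6: (14.2,24.595) -> (11.9,20.611) [heading=60, draw]
  FD 1.8: (11.9,20.611) -> (12.8,22.17) [heading=60, draw]
  -- iteration 3/5 --
  FD 13.4: (12.8,22.17) -> (19.5,33.775) [heading=60, draw]
  BK 4.6: (19.5,33.775) -> (17.2,29.791) [heading=60, draw]
  FD 1.8: (17.2,29.791) -> (18.1,31.35) [heading=60, draw]
  -- iteration 4/5 --
  FD 13.4: (18.1,31.35) -> (24.8,42.955) [heading=60, draw]
  BK 4.6: (24.8,42.955) -> (22.5,38.971) [heading=60, draw]
  FD 1.8: (22.5,38.971) -> (23.4,40.53) [heading=60, draw]
  -- iteration 5/5 --
  FD 13.4: (23.4,40.53) -> (30.1,52.135) [heading=60, draw]
  BK 4.6: (30.1,52.135) -> (27.8,48.151) [heading=60, draw]
  FD 1.8: (27.8,48.151) -> (28.7,49.71) [heading=60, draw]
]
PD: pen down
PD: pen down
RT 108: heading 60 -> 312
Final: pos=(28.7,49.71), heading=312, 16 segment(s) drawn
Segments drawn: 16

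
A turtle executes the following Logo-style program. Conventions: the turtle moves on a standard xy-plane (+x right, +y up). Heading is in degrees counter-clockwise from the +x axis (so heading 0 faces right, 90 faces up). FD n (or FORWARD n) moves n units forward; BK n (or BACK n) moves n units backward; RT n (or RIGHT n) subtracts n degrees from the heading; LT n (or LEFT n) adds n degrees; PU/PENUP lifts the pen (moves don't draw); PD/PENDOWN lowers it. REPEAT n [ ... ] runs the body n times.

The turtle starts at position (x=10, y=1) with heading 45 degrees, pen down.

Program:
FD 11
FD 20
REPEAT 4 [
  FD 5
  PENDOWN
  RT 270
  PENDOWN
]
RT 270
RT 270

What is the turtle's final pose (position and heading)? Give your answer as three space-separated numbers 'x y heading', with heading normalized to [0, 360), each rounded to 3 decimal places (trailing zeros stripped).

Executing turtle program step by step:
Start: pos=(10,1), heading=45, pen down
FD 11: (10,1) -> (17.778,8.778) [heading=45, draw]
FD 20: (17.778,8.778) -> (31.92,22.92) [heading=45, draw]
REPEAT 4 [
  -- iteration 1/4 --
  FD 5: (31.92,22.92) -> (35.456,26.456) [heading=45, draw]
  PD: pen down
  RT 270: heading 45 -> 135
  PD: pen down
  -- iteration 2/4 --
  FD 5: (35.456,26.456) -> (31.92,29.991) [heading=135, draw]
  PD: pen down
  RT 270: heading 135 -> 225
  PD: pen down
  -- iteration 3/4 --
  FD 5: (31.92,29.991) -> (28.385,26.456) [heading=225, draw]
  PD: pen down
  RT 270: heading 225 -> 315
  PD: pen down
  -- iteration 4/4 --
  FD 5: (28.385,26.456) -> (31.92,22.92) [heading=315, draw]
  PD: pen down
  RT 270: heading 315 -> 45
  PD: pen down
]
RT 270: heading 45 -> 135
RT 270: heading 135 -> 225
Final: pos=(31.92,22.92), heading=225, 6 segment(s) drawn

Answer: 31.92 22.92 225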